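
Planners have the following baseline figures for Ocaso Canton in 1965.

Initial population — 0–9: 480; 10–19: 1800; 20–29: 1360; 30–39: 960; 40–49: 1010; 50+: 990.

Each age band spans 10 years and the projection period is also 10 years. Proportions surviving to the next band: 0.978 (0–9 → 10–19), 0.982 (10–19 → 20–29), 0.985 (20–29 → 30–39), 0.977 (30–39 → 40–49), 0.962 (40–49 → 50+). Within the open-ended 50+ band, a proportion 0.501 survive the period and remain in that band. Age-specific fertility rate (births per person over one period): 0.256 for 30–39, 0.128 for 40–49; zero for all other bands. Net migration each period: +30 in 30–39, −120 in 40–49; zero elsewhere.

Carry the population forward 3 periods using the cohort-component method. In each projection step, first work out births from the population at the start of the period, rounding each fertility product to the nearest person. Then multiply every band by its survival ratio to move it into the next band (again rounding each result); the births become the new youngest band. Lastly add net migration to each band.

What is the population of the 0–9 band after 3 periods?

609

— Period 1 —
Births: 960 * 0.256 = 246 ; 1010 * 0.128 = 129 → 375
10–19: 480 * 0.978 = 469
20–29: 1800 * 0.982 = 1768
30–39: 1360 * 0.985 = 1340
40–49: 960 * 0.977 = 938
50+: 1010 * 0.962 + 990 * 0.501 = 972 + 496 = 1468
Net migration: 30–39 + 30 → 1370; 40–49 − 120 → 818
→ [375, 469, 1768, 1370, 818, 1468]
— Period 2 —
Births: 1370 * 0.256 = 351 ; 818 * 0.128 = 105 → 456
10–19: 375 * 0.978 = 367
20–29: 469 * 0.982 = 461
30–39: 1768 * 0.985 = 1741
40–49: 1370 * 0.977 = 1338
50+: 818 * 0.962 + 1468 * 0.501 = 787 + 735 = 1522
Net migration: 30–39 + 30 → 1771; 40–49 − 120 → 1218
→ [456, 367, 461, 1771, 1218, 1522]
— Period 3 —
Births: 1771 * 0.256 = 453 ; 1218 * 0.128 = 156 → 609
10–19: 456 * 0.978 = 446
20–29: 367 * 0.982 = 360
30–39: 461 * 0.985 = 454
40–49: 1771 * 0.977 = 1730
50+: 1218 * 0.962 + 1522 * 0.501 = 1172 + 763 = 1935
Net migration: 30–39 + 30 → 484; 40–49 − 120 → 1610
→ [609, 446, 360, 484, 1610, 1935]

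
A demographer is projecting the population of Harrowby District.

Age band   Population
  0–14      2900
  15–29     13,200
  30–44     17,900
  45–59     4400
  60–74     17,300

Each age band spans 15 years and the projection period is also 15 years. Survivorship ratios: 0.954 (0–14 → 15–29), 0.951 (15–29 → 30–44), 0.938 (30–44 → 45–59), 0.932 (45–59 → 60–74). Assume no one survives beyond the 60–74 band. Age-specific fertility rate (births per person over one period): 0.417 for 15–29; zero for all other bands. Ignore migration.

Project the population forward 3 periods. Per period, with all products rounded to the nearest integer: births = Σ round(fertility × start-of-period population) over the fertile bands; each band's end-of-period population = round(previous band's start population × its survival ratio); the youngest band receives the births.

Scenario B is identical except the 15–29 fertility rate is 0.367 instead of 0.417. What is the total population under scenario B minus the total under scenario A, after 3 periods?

Numbering the groups 1..5 from youngest to oldest:
Period 1:
Births: 13200 × 0.417 = 5504
Group 2: 2900 × 0.954 = 2767
Group 3: 13200 × 0.951 = 12553
Group 4: 17900 × 0.938 = 16790
Group 5: 4400 × 0.932 = 4101
End of period: [5504, 2767, 12553, 16790, 4101]
Period 2:
Births: 2767 × 0.417 = 1154
Group 2: 5504 × 0.954 = 5251
Group 3: 2767 × 0.951 = 2631
Group 4: 12553 × 0.938 = 11775
Group 5: 16790 × 0.932 = 15648
End of period: [1154, 5251, 2631, 11775, 15648]
Period 3:
Births: 5251 × 0.417 = 2190
Group 2: 1154 × 0.954 = 1101
Group 3: 5251 × 0.951 = 4994
Group 4: 2631 × 0.938 = 2468
Group 5: 11775 × 0.932 = 10974
End of period: [2190, 1101, 4994, 2468, 10974]
Scenario A total after 3 periods: 21727
Scenario B projection —
Period 1:
Births: 13200 × 0.367 = 4844
Group 2: 2900 × 0.954 = 2767
Group 3: 13200 × 0.951 = 12553
Group 4: 17900 × 0.938 = 16790
Group 5: 4400 × 0.932 = 4101
End of period: [4844, 2767, 12553, 16790, 4101]
Period 2:
Births: 2767 × 0.367 = 1015
Group 2: 4844 × 0.954 = 4621
Group 3: 2767 × 0.951 = 2631
Group 4: 12553 × 0.938 = 11775
Group 5: 16790 × 0.932 = 15648
End of period: [1015, 4621, 2631, 11775, 15648]
Period 3:
Births: 4621 × 0.367 = 1696
Group 2: 1015 × 0.954 = 968
Group 3: 4621 × 0.951 = 4395
Group 4: 2631 × 0.938 = 2468
Group 5: 11775 × 0.932 = 10974
End of period: [1696, 968, 4395, 2468, 10974]
Scenario B total after 3 periods: 20501
Difference B − A = 20501 − 21727 = -1226

-1226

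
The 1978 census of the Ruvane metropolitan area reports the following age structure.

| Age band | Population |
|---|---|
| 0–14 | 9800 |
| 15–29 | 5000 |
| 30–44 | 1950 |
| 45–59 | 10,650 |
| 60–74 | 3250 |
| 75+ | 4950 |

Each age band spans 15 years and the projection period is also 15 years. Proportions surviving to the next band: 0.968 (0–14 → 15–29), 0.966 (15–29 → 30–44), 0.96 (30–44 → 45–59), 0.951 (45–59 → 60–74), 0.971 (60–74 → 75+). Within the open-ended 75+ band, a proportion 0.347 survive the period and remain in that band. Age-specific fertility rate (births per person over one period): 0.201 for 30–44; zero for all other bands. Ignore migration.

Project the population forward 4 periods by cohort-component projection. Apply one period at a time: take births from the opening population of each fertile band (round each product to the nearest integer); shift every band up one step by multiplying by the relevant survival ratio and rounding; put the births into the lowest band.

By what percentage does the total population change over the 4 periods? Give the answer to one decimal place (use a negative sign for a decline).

Period 1:
Births: 1950 × 0.201 = 392
15–29: 9800 × 0.968 = 9486
30–44: 5000 × 0.966 = 4830
45–59: 1950 × 0.96 = 1872
60–74: 10650 × 0.951 = 10128
75+: 3250 × 0.971 + 4950 × 0.347 = 3156 + 1718 = 4874
Giving 392 / 9486 / 4830 / 1872 / 10128 / 4874.
Period 2:
Births: 4830 × 0.201 = 971
15–29: 392 × 0.968 = 379
30–44: 9486 × 0.966 = 9163
45–59: 4830 × 0.96 = 4637
60–74: 1872 × 0.951 = 1780
75+: 10128 × 0.971 + 4874 × 0.347 = 9834 + 1691 = 11525
Giving 971 / 379 / 9163 / 4637 / 1780 / 11525.
Period 3:
Births: 9163 × 0.201 = 1842
15–29: 971 × 0.968 = 940
30–44: 379 × 0.966 = 366
45–59: 9163 × 0.96 = 8796
60–74: 4637 × 0.951 = 4410
75+: 1780 × 0.971 + 11525 × 0.347 = 1728 + 3999 = 5727
Giving 1842 / 940 / 366 / 8796 / 4410 / 5727.
Period 4:
Births: 366 × 0.201 = 74
15–29: 1842 × 0.968 = 1783
30–44: 940 × 0.966 = 908
45–59: 366 × 0.96 = 351
60–74: 8796 × 0.951 = 8365
75+: 4410 × 0.971 + 5727 × 0.347 = 4282 + 1987 = 6269
Giving 74 / 1783 / 908 / 351 / 8365 / 6269.
Total: 35600 → 17750; change = -17850; percentage change = -50.1%

-50.1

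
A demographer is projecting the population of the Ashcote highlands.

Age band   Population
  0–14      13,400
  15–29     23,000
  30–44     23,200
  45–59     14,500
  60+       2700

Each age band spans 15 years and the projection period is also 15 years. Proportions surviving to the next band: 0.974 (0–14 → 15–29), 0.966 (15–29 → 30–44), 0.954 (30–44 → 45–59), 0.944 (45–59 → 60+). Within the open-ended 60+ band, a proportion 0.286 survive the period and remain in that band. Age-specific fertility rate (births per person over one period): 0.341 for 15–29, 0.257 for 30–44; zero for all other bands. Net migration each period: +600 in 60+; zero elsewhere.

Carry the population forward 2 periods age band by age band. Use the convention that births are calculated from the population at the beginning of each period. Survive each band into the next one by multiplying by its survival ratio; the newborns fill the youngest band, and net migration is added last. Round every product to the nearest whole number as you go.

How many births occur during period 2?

10161

Call the bands 1 to 5, youngest first.
After projecting period 1:
Births: 23000 * 0.341 = 7843, 23200 * 0.257 = 5962 → 13805
Band 2: 13400 * 0.974 = 13052
Band 3: 23000 * 0.966 = 22218
Band 4: 23200 * 0.954 = 22133
Band 5: 14500 * 0.944 + 2700 * 0.286 = 13688 + 772 = 14460
Net migration: Band 5 + 600 → 15060
End of period: [13805, 13052, 22218, 22133, 15060]
After projecting period 2:
Births: 13052 * 0.341 = 4451, 22218 * 0.257 = 5710 → 10161
Band 2: 13805 * 0.974 = 13446
Band 3: 13052 * 0.966 = 12608
Band 4: 22218 * 0.954 = 21196
Band 5: 22133 * 0.944 + 15060 * 0.286 = 20894 + 4307 = 25201
Net migration: Band 5 + 600 → 25801
End of period: [10161, 13446, 12608, 21196, 25801]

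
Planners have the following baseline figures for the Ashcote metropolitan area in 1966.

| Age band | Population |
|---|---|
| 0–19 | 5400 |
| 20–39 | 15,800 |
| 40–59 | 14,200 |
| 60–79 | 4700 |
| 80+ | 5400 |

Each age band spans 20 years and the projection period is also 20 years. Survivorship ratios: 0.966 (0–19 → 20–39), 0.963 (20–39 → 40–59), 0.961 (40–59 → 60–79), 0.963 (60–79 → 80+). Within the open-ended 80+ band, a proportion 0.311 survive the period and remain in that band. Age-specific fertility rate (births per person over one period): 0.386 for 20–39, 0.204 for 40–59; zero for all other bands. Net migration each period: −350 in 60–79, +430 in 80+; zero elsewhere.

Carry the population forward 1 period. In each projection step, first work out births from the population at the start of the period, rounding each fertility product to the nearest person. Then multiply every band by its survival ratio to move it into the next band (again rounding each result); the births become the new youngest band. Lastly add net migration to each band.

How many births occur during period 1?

8996

— Period 1 —
Births: 15800 × 0.386 = 6099 ; 14200 × 0.204 = 2897 — total 8996
20–39: 5400 × 0.966 = 5216
40–59: 15800 × 0.963 = 15215
60–79: 14200 × 0.961 = 13646
80+: 4700 × 0.963 + 5400 × 0.311 = 4526 + 1679 = 6205
Net migration: 60–79 − 350 → 13296; 80+ + 430 → 6635
Giving 8996 / 5216 / 15215 / 13296 / 6635.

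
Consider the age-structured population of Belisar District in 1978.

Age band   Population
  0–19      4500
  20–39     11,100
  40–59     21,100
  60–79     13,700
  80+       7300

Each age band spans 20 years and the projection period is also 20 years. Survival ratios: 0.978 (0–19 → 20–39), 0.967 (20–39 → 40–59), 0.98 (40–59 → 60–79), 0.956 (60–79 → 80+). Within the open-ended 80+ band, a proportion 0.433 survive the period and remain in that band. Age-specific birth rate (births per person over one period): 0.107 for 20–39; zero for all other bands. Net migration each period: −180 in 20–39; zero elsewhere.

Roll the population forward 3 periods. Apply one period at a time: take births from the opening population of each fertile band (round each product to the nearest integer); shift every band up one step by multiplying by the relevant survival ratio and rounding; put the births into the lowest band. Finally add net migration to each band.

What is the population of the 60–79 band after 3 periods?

4000

Call the groups 1 to 5, youngest first.
After projecting period 1:
Births: 11100 × 0.107 = 1188
Group 2: 4500 × 0.978 = 4401
Group 3: 11100 × 0.967 = 10734
Group 4: 21100 × 0.98 = 20678
Group 5: 13700 × 0.956 + 7300 × 0.433 = 13097 + 3161 = 16258
Net migration: Group 2 − 180 → 4221
→ [1188, 4221, 10734, 20678, 16258]
After projecting period 2:
Births: 4221 × 0.107 = 452
Group 2: 1188 × 0.978 = 1162
Group 3: 4221 × 0.967 = 4082
Group 4: 10734 × 0.98 = 10519
Group 5: 20678 × 0.956 + 16258 × 0.433 = 19768 + 7040 = 26808
Net migration: Group 2 − 180 → 982
→ [452, 982, 4082, 10519, 26808]
After projecting period 3:
Births: 982 × 0.107 = 105
Group 2: 452 × 0.978 = 442
Group 3: 982 × 0.967 = 950
Group 4: 4082 × 0.98 = 4000
Group 5: 10519 × 0.956 + 26808 × 0.433 = 10056 + 11608 = 21664
Net migration: Group 2 − 180 → 262
→ [105, 262, 950, 4000, 21664]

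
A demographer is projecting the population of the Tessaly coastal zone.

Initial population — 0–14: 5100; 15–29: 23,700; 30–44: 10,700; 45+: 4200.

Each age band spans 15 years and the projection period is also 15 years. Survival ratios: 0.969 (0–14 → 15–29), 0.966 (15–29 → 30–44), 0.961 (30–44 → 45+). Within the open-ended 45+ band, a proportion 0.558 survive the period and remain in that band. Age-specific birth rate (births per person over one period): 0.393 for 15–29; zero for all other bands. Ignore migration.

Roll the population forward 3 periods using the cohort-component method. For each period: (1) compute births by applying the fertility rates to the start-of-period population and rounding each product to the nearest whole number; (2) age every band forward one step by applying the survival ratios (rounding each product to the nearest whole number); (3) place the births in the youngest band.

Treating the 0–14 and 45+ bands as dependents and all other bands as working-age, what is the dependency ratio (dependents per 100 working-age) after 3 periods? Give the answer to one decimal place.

229.7

[period 1]
Births: 23700 × 0.393 = 9314
15–29: 5100 × 0.969 = 4942
30–44: 23700 × 0.966 = 22894
45+: 10700 × 0.961 + 4200 × 0.558 = 10283 + 2344 = 12627
→ [9314, 4942, 22894, 12627]
[period 2]
Births: 4942 × 0.393 = 1942
15–29: 9314 × 0.969 = 9025
30–44: 4942 × 0.966 = 4774
45+: 22894 × 0.961 + 12627 × 0.558 = 22001 + 7046 = 29047
→ [1942, 9025, 4774, 29047]
[period 3]
Births: 9025 × 0.393 = 3547
15–29: 1942 × 0.969 = 1882
30–44: 9025 × 0.966 = 8718
45+: 4774 × 0.961 + 29047 × 0.558 = 4588 + 16208 = 20796
→ [3547, 1882, 8718, 20796]
Dependents (band 0–14 + band 45+) = 3547 + 20796 = 24343; working-age = 10600; ratio = 24343/10600 × 100 = 229.7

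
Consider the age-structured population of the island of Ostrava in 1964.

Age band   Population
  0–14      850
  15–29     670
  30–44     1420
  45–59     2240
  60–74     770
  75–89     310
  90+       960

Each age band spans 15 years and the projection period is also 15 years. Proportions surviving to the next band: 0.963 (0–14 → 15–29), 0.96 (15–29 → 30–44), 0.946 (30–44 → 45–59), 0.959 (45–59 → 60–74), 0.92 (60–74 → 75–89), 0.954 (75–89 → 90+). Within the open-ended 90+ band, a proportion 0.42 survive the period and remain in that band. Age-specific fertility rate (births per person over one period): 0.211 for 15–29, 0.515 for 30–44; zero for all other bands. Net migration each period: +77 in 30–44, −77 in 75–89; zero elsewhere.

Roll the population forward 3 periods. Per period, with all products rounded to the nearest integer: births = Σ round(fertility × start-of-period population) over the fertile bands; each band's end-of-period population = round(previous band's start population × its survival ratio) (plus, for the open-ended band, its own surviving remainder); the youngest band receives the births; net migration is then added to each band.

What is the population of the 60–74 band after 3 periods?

653

Period 1:
Births: 670 × 0.211 = 141, 1420 × 0.515 = 731 → 872
15–29: 850 × 0.963 = 819
30–44: 670 × 0.96 = 643
45–59: 1420 × 0.946 = 1343
60–74: 2240 × 0.959 = 2148
75–89: 770 × 0.92 = 708
90+: 310 × 0.954 + 960 × 0.42 = 296 + 403 = 699
Net migration: 30–44 + 77 → 720; 75–89 − 77 → 631
Giving 872 / 819 / 720 / 1343 / 2148 / 631 / 699.
Period 2:
Births: 819 × 0.211 = 173, 720 × 0.515 = 371 → 544
15–29: 872 × 0.963 = 840
30–44: 819 × 0.96 = 786
45–59: 720 × 0.946 = 681
60–74: 1343 × 0.959 = 1288
75–89: 2148 × 0.92 = 1976
90+: 631 × 0.954 + 699 × 0.42 = 602 + 294 = 896
Net migration: 30–44 + 77 → 863; 75–89 − 77 → 1899
Giving 544 / 840 / 863 / 681 / 1288 / 1899 / 896.
Period 3:
Births: 840 × 0.211 = 177, 863 × 0.515 = 444 → 621
15–29: 544 × 0.963 = 524
30–44: 840 × 0.96 = 806
45–59: 863 × 0.946 = 816
60–74: 681 × 0.959 = 653
75–89: 1288 × 0.92 = 1185
90+: 1899 × 0.954 + 896 × 0.42 = 1812 + 376 = 2188
Net migration: 30–44 + 77 → 883; 75–89 − 77 → 1108
Giving 621 / 524 / 883 / 816 / 653 / 1108 / 2188.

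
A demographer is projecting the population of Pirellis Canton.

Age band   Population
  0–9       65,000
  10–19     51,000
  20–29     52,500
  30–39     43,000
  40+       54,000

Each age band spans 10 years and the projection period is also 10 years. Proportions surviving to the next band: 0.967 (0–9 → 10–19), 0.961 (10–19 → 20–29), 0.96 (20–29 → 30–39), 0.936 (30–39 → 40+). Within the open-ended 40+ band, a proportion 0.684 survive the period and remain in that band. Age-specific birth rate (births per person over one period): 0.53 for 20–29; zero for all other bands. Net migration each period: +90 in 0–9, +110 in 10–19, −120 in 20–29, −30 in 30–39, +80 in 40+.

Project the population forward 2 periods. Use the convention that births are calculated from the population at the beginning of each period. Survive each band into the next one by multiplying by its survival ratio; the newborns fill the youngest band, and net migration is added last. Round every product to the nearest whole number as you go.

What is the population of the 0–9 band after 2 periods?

Let band 1 be 0–9 through band 5 = 40+.
— Period 1 —
Births: 52500 × 0.53 = 27825
Band 2: 65000 × 0.967 = 62855
Band 3: 51000 × 0.961 = 49011
Band 4: 52500 × 0.96 = 50400
Band 5: 43000 × 0.936 + 54000 × 0.684 = 40248 + 36936 = 77184
Net migration: Band 1 + 90 → 27915; Band 2 + 110 → 62965; Band 3 − 120 → 48891; Band 4 − 30 → 50370; Band 5 + 80 → 77264
→ [27915, 62965, 48891, 50370, 77264]
— Period 2 —
Births: 48891 × 0.53 = 25912
Band 2: 27915 × 0.967 = 26994
Band 3: 62965 × 0.961 = 60509
Band 4: 48891 × 0.96 = 46935
Band 5: 50370 × 0.936 + 77264 × 0.684 = 47146 + 52849 = 99995
Net migration: Band 1 + 90 → 26002; Band 2 + 110 → 27104; Band 3 − 120 → 60389; Band 4 − 30 → 46905; Band 5 + 80 → 100075
→ [26002, 27104, 60389, 46905, 100075]

26002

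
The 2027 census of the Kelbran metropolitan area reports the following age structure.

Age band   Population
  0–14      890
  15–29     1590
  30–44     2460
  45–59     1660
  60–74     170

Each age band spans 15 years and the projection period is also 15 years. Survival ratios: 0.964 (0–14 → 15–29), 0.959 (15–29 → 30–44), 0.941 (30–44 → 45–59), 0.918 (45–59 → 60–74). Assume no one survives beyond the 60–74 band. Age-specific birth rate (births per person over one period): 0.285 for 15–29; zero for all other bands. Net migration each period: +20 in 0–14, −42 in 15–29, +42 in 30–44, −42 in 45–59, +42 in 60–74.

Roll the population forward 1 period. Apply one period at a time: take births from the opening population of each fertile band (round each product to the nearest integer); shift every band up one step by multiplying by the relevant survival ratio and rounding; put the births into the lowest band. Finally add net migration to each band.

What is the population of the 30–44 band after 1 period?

1567

After projecting period 1:
Births: 1590 * 0.285 = 453
15–29: 890 * 0.964 = 858
30–44: 1590 * 0.959 = 1525
45–59: 2460 * 0.941 = 2315
60–74: 1660 * 0.918 = 1524
Net migration: 0–14 + 20 → 473; 15–29 − 42 → 816; 30–44 + 42 → 1567; 45–59 − 42 → 2273; 60–74 + 42 → 1566
→ [473, 816, 1567, 2273, 1566]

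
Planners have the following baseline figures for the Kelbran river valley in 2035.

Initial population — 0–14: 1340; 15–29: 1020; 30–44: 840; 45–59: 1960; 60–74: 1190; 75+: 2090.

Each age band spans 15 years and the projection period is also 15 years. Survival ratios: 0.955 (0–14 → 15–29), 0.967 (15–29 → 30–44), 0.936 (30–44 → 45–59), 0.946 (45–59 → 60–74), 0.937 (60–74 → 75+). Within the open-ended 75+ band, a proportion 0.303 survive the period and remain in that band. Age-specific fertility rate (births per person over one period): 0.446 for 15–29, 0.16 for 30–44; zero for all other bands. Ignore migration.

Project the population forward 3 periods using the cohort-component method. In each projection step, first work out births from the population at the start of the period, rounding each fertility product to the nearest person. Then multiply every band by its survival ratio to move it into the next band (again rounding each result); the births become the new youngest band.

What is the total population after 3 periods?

Let band 1 be 0–14 through band 6 = 75+.
Period 1:
Births: 1020 × 0.446 = 455, 840 × 0.16 = 134 ⇒ total 589
Band 2: 1340 × 0.955 = 1280
Band 3: 1020 × 0.967 = 986
Band 4: 840 × 0.936 = 786
Band 5: 1960 × 0.946 = 1854
Band 6: 1190 × 0.937 + 2090 × 0.303 = 1115 + 633 = 1748
Giving 589 / 1280 / 986 / 786 / 1854 / 1748.
Period 2:
Births: 1280 × 0.446 = 571, 986 × 0.16 = 158 ⇒ total 729
Band 2: 589 × 0.955 = 562
Band 3: 1280 × 0.967 = 1238
Band 4: 986 × 0.936 = 923
Band 5: 786 × 0.946 = 744
Band 6: 1854 × 0.937 + 1748 × 0.303 = 1737 + 530 = 2267
Giving 729 / 562 / 1238 / 923 / 744 / 2267.
Period 3:
Births: 562 × 0.446 = 251, 1238 × 0.16 = 198 ⇒ total 449
Band 2: 729 × 0.955 = 696
Band 3: 562 × 0.967 = 543
Band 4: 1238 × 0.936 = 1159
Band 5: 923 × 0.946 = 873
Band 6: 744 × 0.937 + 2267 × 0.303 = 697 + 687 = 1384
Giving 449 / 696 / 543 / 1159 / 873 / 1384.
Total after period 3: 449 + 696 + 543 + 1159 + 873 + 1384 = 5104

5104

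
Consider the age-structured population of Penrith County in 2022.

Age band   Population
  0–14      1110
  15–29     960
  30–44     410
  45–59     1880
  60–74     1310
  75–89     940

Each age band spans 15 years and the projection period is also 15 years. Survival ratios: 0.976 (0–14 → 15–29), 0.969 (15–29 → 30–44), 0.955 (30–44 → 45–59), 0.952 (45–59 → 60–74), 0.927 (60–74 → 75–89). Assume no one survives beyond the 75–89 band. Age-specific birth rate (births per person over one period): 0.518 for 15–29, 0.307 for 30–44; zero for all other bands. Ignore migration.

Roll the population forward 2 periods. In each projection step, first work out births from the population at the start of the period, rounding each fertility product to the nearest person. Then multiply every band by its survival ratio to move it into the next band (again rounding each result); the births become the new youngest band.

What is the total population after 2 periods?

5424

Period 1.
Births: 960 × 0.518 = 497  |  410 × 0.307 = 126 → total 623
15–29: 1110 × 0.976 = 1083
30–44: 960 × 0.969 = 930
45–59: 410 × 0.955 = 392
60–74: 1880 × 0.952 = 1790
75–89: 1310 × 0.927 = 1214
End of period: [623, 1083, 930, 392, 1790, 1214]
Period 2.
Births: 1083 × 0.518 = 561  |  930 × 0.307 = 286 → total 847
15–29: 623 × 0.976 = 608
30–44: 1083 × 0.969 = 1049
45–59: 930 × 0.955 = 888
60–74: 392 × 0.952 = 373
75–89: 1790 × 0.927 = 1659
End of period: [847, 608, 1049, 888, 373, 1659]
Total after period 2: 847 + 608 + 1049 + 888 + 373 + 1659 = 5424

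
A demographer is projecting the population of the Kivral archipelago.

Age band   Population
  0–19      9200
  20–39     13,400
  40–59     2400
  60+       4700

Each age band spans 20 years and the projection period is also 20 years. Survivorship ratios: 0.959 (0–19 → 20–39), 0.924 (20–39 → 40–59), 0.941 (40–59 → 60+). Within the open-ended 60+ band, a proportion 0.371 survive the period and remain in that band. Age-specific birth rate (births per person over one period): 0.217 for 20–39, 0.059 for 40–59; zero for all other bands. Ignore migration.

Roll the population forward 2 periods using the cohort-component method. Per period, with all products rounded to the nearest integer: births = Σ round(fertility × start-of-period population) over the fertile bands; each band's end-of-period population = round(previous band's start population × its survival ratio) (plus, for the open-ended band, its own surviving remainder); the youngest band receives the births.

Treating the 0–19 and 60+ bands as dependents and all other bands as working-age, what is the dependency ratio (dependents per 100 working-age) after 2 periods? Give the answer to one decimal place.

Let band 1 be 0–19 through band 4 = 60+.
Period 1:
Births: 13400 × 0.217 = 2908 ; 2400 × 0.059 = 142 — total 3050
Band 2: 9200 × 0.959 = 8823
Band 3: 13400 × 0.924 = 12382
Band 4: 2400 × 0.941 + 4700 × 0.371 = 2258 + 1744 = 4002
End of period: [3050, 8823, 12382, 4002]
Period 2:
Births: 8823 × 0.217 = 1915 ; 12382 × 0.059 = 731 — total 2646
Band 2: 3050 × 0.959 = 2925
Band 3: 8823 × 0.924 = 8152
Band 4: 12382 × 0.941 + 4002 × 0.371 = 11651 + 1485 = 13136
End of period: [2646, 2925, 8152, 13136]
Dependents (band 0–19 + band 60+) = 2646 + 13136 = 15782; working-age = 11077; ratio = 15782/11077 × 100 = 142.5

142.5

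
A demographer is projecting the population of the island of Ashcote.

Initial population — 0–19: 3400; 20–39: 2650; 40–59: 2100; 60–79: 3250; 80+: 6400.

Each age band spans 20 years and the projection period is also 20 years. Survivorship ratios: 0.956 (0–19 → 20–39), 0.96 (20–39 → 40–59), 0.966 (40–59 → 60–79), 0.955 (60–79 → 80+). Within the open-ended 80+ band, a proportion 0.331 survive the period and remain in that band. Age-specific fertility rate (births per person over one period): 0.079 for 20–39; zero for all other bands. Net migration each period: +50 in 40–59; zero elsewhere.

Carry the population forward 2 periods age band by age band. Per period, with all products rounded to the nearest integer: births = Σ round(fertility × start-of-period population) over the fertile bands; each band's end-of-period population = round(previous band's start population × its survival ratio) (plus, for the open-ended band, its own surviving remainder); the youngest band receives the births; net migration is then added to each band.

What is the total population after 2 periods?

Call the bands 1 to 5, youngest first.
After projecting period 1:
Births: 2650 * 0.079 = 209
Band 2: 3400 * 0.956 = 3250
Band 3: 2650 * 0.96 = 2544
Band 4: 2100 * 0.966 = 2029
Band 5: 3250 * 0.955 + 6400 * 0.331 = 3104 + 2118 = 5222
Net migration: Band 3 + 50 → 2594
Population now: 0–19=209, 20–39=3250, 40–59=2594, 60–79=2029, 80+=5222
After projecting period 2:
Births: 3250 * 0.079 = 257
Band 2: 209 * 0.956 = 200
Band 3: 3250 * 0.96 = 3120
Band 4: 2594 * 0.966 = 2506
Band 5: 2029 * 0.955 + 5222 * 0.331 = 1938 + 1728 = 3666
Net migration: Band 3 + 50 → 3170
Population now: 0–19=257, 20–39=200, 40–59=3170, 60–79=2506, 80+=3666
Total after period 2: 257 + 200 + 3170 + 2506 + 3666 = 9799

9799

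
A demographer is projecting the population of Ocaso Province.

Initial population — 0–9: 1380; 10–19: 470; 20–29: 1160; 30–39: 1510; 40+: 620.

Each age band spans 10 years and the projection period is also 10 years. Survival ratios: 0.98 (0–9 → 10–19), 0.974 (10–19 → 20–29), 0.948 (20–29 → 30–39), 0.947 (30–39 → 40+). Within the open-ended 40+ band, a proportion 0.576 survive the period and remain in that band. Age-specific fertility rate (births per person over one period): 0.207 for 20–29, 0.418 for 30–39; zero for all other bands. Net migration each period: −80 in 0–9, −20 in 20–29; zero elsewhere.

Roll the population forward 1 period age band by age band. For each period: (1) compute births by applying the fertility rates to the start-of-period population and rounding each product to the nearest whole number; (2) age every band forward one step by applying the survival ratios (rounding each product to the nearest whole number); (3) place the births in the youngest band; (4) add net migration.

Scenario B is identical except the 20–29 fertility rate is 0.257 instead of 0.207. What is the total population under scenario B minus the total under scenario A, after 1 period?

(Groups numbered youngest = 1 to oldest = 5.)
Period 1.
Births: 1160 × 0.207 = 240 ; 1510 × 0.418 = 631 — total 871
Group 2: 1380 × 0.98 = 1352
Group 3: 470 × 0.974 = 458
Group 4: 1160 × 0.948 = 1100
Group 5: 1510 × 0.947 + 620 × 0.576 = 1430 + 357 = 1787
Net migration: Group 1 − 80 → 791; Group 3 − 20 → 438
→ [791, 1352, 438, 1100, 1787]
Scenario A total after 1 period: 5468
Scenario B projection —
Period 1.
Births: 1160 × 0.257 = 298 ; 1510 × 0.418 = 631 — total 929
Group 2: 1380 × 0.98 = 1352
Group 3: 470 × 0.974 = 458
Group 4: 1160 × 0.948 = 1100
Group 5: 1510 × 0.947 + 620 × 0.576 = 1430 + 357 = 1787
Net migration: Group 1 − 80 → 849; Group 3 − 20 → 438
→ [849, 1352, 438, 1100, 1787]
Scenario B total after 1 period: 5526
Difference B − A = 5526 − 5468 = 58

58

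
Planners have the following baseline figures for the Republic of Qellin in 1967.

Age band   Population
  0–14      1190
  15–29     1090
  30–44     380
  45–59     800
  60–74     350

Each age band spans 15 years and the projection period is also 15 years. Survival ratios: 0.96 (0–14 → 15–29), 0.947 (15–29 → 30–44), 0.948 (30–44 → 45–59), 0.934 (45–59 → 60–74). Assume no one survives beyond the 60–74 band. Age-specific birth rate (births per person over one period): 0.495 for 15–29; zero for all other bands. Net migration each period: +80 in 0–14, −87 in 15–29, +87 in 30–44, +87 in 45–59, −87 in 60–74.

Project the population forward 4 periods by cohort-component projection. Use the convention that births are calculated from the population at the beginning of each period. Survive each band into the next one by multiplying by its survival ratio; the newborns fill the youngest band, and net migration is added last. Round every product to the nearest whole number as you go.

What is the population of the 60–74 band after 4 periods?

956

After projecting period 1:
Births: 1090 * 0.495 = 540
15–29: 1190 * 0.96 = 1142
30–44: 1090 * 0.947 = 1032
45–59: 380 * 0.948 = 360
60–74: 800 * 0.934 = 747
Net migration: 0–14 + 80 → 620; 15–29 − 87 → 1055; 30–44 + 87 → 1119; 45–59 + 87 → 447; 60–74 − 87 → 660
Population now: 0–14=620, 15–29=1055, 30–44=1119, 45–59=447, 60–74=660
After projecting period 2:
Births: 1055 * 0.495 = 522
15–29: 620 * 0.96 = 595
30–44: 1055 * 0.947 = 999
45–59: 1119 * 0.948 = 1061
60–74: 447 * 0.934 = 417
Net migration: 0–14 + 80 → 602; 15–29 − 87 → 508; 30–44 + 87 → 1086; 45–59 + 87 → 1148; 60–74 − 87 → 330
Population now: 0–14=602, 15–29=508, 30–44=1086, 45–59=1148, 60–74=330
After projecting period 3:
Births: 508 * 0.495 = 251
15–29: 602 * 0.96 = 578
30–44: 508 * 0.947 = 481
45–59: 1086 * 0.948 = 1030
60–74: 1148 * 0.934 = 1072
Net migration: 0–14 + 80 → 331; 15–29 − 87 → 491; 30–44 + 87 → 568; 45–59 + 87 → 1117; 60–74 − 87 → 985
Population now: 0–14=331, 15–29=491, 30–44=568, 45–59=1117, 60–74=985
After projecting period 4:
Births: 491 * 0.495 = 243
15–29: 331 * 0.96 = 318
30–44: 491 * 0.947 = 465
45–59: 568 * 0.948 = 538
60–74: 1117 * 0.934 = 1043
Net migration: 0–14 + 80 → 323; 15–29 − 87 → 231; 30–44 + 87 → 552; 45–59 + 87 → 625; 60–74 − 87 → 956
Population now: 0–14=323, 15–29=231, 30–44=552, 45–59=625, 60–74=956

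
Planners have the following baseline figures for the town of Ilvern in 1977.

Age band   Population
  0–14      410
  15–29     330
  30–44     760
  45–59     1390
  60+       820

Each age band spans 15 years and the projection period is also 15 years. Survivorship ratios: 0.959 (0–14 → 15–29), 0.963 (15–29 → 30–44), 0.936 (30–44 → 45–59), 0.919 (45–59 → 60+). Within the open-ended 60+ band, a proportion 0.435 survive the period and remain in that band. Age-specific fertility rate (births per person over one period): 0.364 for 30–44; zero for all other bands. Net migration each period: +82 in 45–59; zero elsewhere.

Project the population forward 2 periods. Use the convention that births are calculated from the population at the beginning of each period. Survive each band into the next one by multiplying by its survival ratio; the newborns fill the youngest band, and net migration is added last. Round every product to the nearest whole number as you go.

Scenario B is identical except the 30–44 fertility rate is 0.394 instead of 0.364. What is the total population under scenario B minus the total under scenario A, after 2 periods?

30

Period 1:
Births: 760 * 0.364 = 277
15–29: 410 * 0.959 = 393
30–44: 330 * 0.963 = 318
45–59: 760 * 0.936 = 711
60+: 1390 * 0.919 + 820 * 0.435 = 1277 + 357 = 1634
Net migration: 45–59 + 82 → 793
Population now: 0–14=277, 15–29=393, 30–44=318, 45–59=793, 60+=1634
Period 2:
Births: 318 * 0.364 = 116
15–29: 277 * 0.959 = 266
30–44: 393 * 0.963 = 378
45–59: 318 * 0.936 = 298
60+: 793 * 0.919 + 1634 * 0.435 = 729 + 711 = 1440
Net migration: 45–59 + 82 → 380
Population now: 0–14=116, 15–29=266, 30–44=378, 45–59=380, 60+=1440
Scenario A total after 2 periods: 2580
Scenario B projection —
Period 1:
Births: 760 * 0.394 = 299
15–29: 410 * 0.959 = 393
30–44: 330 * 0.963 = 318
45–59: 760 * 0.936 = 711
60+: 1390 * 0.919 + 820 * 0.435 = 1277 + 357 = 1634
Net migration: 45–59 + 82 → 793
Population now: 0–14=299, 15–29=393, 30–44=318, 45–59=793, 60+=1634
Period 2:
Births: 318 * 0.394 = 125
15–29: 299 * 0.959 = 287
30–44: 393 * 0.963 = 378
45–59: 318 * 0.936 = 298
60+: 793 * 0.919 + 1634 * 0.435 = 729 + 711 = 1440
Net migration: 45–59 + 82 → 380
Population now: 0–14=125, 15–29=287, 30–44=378, 45–59=380, 60+=1440
Scenario B total after 2 periods: 2610
Difference B − A = 2610 − 2580 = 30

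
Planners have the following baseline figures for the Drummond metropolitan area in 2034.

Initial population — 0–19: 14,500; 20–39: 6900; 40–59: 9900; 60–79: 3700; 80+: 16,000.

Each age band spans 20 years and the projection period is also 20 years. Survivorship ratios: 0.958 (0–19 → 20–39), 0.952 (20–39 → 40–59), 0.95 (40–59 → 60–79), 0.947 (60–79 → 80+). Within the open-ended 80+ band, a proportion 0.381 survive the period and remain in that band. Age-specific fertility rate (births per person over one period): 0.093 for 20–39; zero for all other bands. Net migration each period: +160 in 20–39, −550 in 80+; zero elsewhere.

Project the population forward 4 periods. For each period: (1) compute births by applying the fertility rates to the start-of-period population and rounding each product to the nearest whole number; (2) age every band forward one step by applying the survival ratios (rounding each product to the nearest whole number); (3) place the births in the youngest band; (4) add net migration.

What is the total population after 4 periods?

17645

[period 1]
Births: 6900 × 0.093 = 642
20–39: 14500 × 0.958 = 13891
40–59: 6900 × 0.952 = 6569
60–79: 9900 × 0.95 = 9405
80+: 3700 × 0.947 + 16000 × 0.381 = 3504 + 6096 = 9600
Net migration: 20–39 + 160 → 14051; 80+ − 550 → 9050
Giving 642 / 14051 / 6569 / 9405 / 9050.
[period 2]
Births: 14051 × 0.093 = 1307
20–39: 642 × 0.958 = 615
40–59: 14051 × 0.952 = 13377
60–79: 6569 × 0.95 = 6241
80+: 9405 × 0.947 + 9050 × 0.381 = 8907 + 3448 = 12355
Net migration: 20–39 + 160 → 775; 80+ − 550 → 11805
Giving 1307 / 775 / 13377 / 6241 / 11805.
[period 3]
Births: 775 × 0.093 = 72
20–39: 1307 × 0.958 = 1252
40–59: 775 × 0.952 = 738
60–79: 13377 × 0.95 = 12708
80+: 6241 × 0.947 + 11805 × 0.381 = 5910 + 4498 = 10408
Net migration: 20–39 + 160 → 1412; 80+ − 550 → 9858
Giving 72 / 1412 / 738 / 12708 / 9858.
[period 4]
Births: 1412 × 0.093 = 131
20–39: 72 × 0.958 = 69
40–59: 1412 × 0.952 = 1344
60–79: 738 × 0.95 = 701
80+: 12708 × 0.947 + 9858 × 0.381 = 12034 + 3756 = 15790
Net migration: 20–39 + 160 → 229; 80+ − 550 → 15240
Giving 131 / 229 / 1344 / 701 / 15240.
Total after period 4: 131 + 229 + 1344 + 701 + 15240 = 17645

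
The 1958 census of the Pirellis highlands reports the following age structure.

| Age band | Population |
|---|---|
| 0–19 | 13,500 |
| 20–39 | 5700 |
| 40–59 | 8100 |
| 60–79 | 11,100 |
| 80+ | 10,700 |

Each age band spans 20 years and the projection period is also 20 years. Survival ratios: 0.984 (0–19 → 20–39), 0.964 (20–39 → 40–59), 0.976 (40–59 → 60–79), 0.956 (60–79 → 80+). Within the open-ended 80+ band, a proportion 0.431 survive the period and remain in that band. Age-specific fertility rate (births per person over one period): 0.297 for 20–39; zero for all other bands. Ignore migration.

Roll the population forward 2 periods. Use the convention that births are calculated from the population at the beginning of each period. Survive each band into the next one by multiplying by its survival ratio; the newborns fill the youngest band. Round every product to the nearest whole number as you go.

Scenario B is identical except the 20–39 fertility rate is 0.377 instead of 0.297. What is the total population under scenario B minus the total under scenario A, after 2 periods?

Call the bands 1 to 5, youngest first.
— Period 1 —
Births: 5700 * 0.297 = 1693
Band 2: 13500 * 0.984 = 13284
Band 3: 5700 * 0.964 = 5495
Band 4: 8100 * 0.976 = 7906
Band 5: 11100 * 0.956 + 10700 * 0.431 = 10612 + 4612 = 15224
Giving 1693 / 13284 / 5495 / 7906 / 15224.
— Period 2 —
Births: 13284 * 0.297 = 3945
Band 2: 1693 * 0.984 = 1666
Band 3: 13284 * 0.964 = 12806
Band 4: 5495 * 0.976 = 5363
Band 5: 7906 * 0.956 + 15224 * 0.431 = 7558 + 6562 = 14120
Giving 3945 / 1666 / 12806 / 5363 / 14120.
Scenario A total after 2 periods: 37900
Scenario B projection —
— Period 1 —
Births: 5700 * 0.377 = 2149
Band 2: 13500 * 0.984 = 13284
Band 3: 5700 * 0.964 = 5495
Band 4: 8100 * 0.976 = 7906
Band 5: 11100 * 0.956 + 10700 * 0.431 = 10612 + 4612 = 15224
Giving 2149 / 13284 / 5495 / 7906 / 15224.
— Period 2 —
Births: 13284 * 0.377 = 5008
Band 2: 2149 * 0.984 = 2115
Band 3: 13284 * 0.964 = 12806
Band 4: 5495 * 0.976 = 5363
Band 5: 7906 * 0.956 + 15224 * 0.431 = 7558 + 6562 = 14120
Giving 5008 / 2115 / 12806 / 5363 / 14120.
Scenario B total after 2 periods: 39412
Difference B − A = 39412 − 37900 = 1512

1512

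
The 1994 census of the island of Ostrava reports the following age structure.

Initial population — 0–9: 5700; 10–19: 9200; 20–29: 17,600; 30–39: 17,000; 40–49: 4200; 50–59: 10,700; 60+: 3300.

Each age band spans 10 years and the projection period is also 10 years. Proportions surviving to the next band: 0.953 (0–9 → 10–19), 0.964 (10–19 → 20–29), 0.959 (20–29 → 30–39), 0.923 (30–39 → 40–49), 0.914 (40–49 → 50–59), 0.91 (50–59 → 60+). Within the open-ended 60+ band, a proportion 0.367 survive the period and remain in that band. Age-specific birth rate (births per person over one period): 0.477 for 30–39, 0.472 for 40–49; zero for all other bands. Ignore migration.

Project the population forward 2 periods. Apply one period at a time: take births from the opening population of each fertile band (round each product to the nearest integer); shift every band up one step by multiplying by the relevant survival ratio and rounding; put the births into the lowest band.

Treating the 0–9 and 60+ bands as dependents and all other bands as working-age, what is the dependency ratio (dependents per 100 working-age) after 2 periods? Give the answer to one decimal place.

Let group 1 be 0–9 through group 7 = 60+.
Period 1:
Births: 17000 × 0.477 = 8109 ; 4200 × 0.472 = 1982 → 10091
Group 2: 5700 × 0.953 = 5432
Group 3: 9200 × 0.964 = 8869
Group 4: 17600 × 0.959 = 16878
Group 5: 17000 × 0.923 = 15691
Group 6: 4200 × 0.914 = 3839
Group 7: 10700 × 0.91 + 3300 × 0.367 = 9737 + 1211 = 10948
→ [10091, 5432, 8869, 16878, 15691, 3839, 10948]
Period 2:
Births: 16878 × 0.477 = 8051 ; 15691 × 0.472 = 7406 → 15457
Group 2: 10091 × 0.953 = 9617
Group 3: 5432 × 0.964 = 5236
Group 4: 8869 × 0.959 = 8505
Group 5: 16878 × 0.923 = 15578
Group 6: 15691 × 0.914 = 14342
Group 7: 3839 × 0.91 + 10948 × 0.367 = 3493 + 4018 = 7511
→ [15457, 9617, 5236, 8505, 15578, 14342, 7511]
Dependents (band 0–9 + band 60+) = 15457 + 7511 = 22968; working-age = 53278; ratio = 22968/53278 × 100 = 43.1

43.1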